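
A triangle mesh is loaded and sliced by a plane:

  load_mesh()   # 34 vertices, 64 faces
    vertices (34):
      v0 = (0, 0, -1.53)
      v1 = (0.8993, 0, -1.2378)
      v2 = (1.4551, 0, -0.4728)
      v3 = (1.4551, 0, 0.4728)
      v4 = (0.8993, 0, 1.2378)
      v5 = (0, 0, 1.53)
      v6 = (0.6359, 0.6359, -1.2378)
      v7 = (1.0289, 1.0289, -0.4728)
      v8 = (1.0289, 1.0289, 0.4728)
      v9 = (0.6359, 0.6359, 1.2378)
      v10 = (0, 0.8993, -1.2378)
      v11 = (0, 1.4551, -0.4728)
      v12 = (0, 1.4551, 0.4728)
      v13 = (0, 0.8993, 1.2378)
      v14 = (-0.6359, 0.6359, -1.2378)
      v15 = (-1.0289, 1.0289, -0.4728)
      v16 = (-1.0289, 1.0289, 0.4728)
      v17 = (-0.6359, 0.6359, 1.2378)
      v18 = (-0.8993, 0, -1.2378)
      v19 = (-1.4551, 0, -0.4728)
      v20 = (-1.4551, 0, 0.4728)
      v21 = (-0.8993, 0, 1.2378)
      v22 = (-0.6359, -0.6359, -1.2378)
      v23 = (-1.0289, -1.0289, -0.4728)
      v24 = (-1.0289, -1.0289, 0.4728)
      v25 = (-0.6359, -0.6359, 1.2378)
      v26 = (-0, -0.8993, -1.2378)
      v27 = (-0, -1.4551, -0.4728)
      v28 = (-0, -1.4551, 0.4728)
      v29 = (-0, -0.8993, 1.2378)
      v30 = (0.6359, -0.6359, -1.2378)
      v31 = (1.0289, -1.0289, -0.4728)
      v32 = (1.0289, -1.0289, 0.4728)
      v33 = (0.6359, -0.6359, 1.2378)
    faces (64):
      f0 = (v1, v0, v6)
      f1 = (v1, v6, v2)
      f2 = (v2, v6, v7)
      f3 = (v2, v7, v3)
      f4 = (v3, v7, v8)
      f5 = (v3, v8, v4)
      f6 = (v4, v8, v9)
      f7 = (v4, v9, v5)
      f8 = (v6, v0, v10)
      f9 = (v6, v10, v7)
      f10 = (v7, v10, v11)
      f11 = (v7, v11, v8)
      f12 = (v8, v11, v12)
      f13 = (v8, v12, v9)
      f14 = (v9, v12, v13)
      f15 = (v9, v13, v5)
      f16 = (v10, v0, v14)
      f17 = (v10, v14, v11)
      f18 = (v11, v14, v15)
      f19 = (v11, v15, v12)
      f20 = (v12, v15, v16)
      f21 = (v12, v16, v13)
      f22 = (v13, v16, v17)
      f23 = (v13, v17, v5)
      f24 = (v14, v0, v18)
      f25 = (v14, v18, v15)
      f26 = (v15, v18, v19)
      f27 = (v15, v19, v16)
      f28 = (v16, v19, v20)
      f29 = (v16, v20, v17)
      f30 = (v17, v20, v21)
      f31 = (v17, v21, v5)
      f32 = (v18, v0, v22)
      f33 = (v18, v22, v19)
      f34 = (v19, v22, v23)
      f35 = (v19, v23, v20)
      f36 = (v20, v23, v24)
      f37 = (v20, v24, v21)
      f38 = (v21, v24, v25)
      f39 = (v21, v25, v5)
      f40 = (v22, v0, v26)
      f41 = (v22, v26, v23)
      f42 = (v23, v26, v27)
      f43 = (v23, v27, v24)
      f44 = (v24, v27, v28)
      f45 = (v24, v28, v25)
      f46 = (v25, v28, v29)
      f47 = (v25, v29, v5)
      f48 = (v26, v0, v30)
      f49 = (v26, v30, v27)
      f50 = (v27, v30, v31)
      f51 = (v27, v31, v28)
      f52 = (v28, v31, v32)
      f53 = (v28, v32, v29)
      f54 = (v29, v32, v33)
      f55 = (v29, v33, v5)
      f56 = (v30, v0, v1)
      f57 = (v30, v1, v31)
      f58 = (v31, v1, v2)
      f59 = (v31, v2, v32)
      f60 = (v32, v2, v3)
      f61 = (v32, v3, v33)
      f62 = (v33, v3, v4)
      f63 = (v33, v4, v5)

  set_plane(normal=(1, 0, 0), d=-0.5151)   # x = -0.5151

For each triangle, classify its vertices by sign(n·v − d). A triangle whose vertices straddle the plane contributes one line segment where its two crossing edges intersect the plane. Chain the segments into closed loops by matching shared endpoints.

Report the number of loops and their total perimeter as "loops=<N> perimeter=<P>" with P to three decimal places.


Straddling triangles (20 of 64):
  (v10,v0,v14) [++-] → (-0.5151, 0.5151, -1.29331)–(-0.5151, 0.685937, -1.2378)  len=0.1796
  (v10,v14,v11) [+-+] → (-0.5151, 0.685937, -1.2378)–(-0.5151, 0.791521, -1.09248)  len=0.1796
  (v11,v14,v15) [+--] → (-0.5151, 0.791521, -1.09248)–(-0.5151, 1.24173, -0.4728)  len=0.7660
  (v11,v15,v12) [+-+] → (-0.5151, 1.24173, -0.4728)–(-0.5151, 1.24173, -0.000597376)  len=0.4722
  (v12,v15,v16) [+--] → (-0.5151, 1.24173, -0.000597376)–(-0.5151, 1.24173, 0.4728)  len=0.4734
  (v12,v16,v13) [+-+] → (-0.5151, 1.24173, 0.4728)–(-0.5151, 0.964182, 0.854817)  len=0.4722
  (v13,v16,v17) [+--] → (-0.5151, 0.964182, 0.854817)–(-0.5151, 0.685937, 1.2378)  len=0.4734
  (v13,v17,v5) [+-+] → (-0.5151, 0.685937, 1.2378)–(-0.5151, 0.5151, 1.29331)  len=0.1796
  (v14,v0,v18) [-+-] → (-0.5151, 0.5151, -1.29331)–(-0.5151, 0, -1.36263)  len=0.5197
  (v17,v21,v5) [--+] → (-0.5151, 0, 1.36263)–(-0.5151, 0.5151, 1.29331)  len=0.5197
  (v18,v0,v22) [-+-] → (-0.5151, 0, -1.36263)–(-0.5151, -0.5151, -1.29331)  len=0.5197
  (v21,v25,v5) [--+] → (-0.5151, -0.5151, 1.29331)–(-0.5151, 0, 1.36263)  len=0.5197
  (v22,v0,v26) [-++] → (-0.5151, -0.5151, -1.29331)–(-0.5151, -0.685937, -1.2378)  len=0.1796
  (v22,v26,v23) [-+-] → (-0.5151, -0.685937, -1.2378)–(-0.5151, -0.964182, -0.854817)  len=0.4734
  (v23,v26,v27) [-++] → (-0.5151, -0.964182, -0.854817)–(-0.5151, -1.24173, -0.4728)  len=0.4722
  (v23,v27,v24) [-+-] → (-0.5151, -1.24173, -0.4728)–(-0.5151, -1.24173, 0.000597376)  len=0.4734
  (v24,v27,v28) [-++] → (-0.5151, -1.24173, 0.000597376)–(-0.5151, -1.24173, 0.4728)  len=0.4722
  (v24,v28,v25) [-+-] → (-0.5151, -1.24173, 0.4728)–(-0.5151, -0.791521, 1.09248)  len=0.7660
  (v25,v28,v29) [-++] → (-0.5151, -0.791521, 1.09248)–(-0.5151, -0.685937, 1.2378)  len=0.1796
  (v25,v29,v5) [-++] → (-0.5151, -0.685937, 1.2378)–(-0.5151, -0.5151, 1.29331)  len=0.1796

Chained into 1 loop(s):
  loop 1: 20 segments, perimeter = 8.4710
Total perimeter = 8.471

loops=1 perimeter=8.471


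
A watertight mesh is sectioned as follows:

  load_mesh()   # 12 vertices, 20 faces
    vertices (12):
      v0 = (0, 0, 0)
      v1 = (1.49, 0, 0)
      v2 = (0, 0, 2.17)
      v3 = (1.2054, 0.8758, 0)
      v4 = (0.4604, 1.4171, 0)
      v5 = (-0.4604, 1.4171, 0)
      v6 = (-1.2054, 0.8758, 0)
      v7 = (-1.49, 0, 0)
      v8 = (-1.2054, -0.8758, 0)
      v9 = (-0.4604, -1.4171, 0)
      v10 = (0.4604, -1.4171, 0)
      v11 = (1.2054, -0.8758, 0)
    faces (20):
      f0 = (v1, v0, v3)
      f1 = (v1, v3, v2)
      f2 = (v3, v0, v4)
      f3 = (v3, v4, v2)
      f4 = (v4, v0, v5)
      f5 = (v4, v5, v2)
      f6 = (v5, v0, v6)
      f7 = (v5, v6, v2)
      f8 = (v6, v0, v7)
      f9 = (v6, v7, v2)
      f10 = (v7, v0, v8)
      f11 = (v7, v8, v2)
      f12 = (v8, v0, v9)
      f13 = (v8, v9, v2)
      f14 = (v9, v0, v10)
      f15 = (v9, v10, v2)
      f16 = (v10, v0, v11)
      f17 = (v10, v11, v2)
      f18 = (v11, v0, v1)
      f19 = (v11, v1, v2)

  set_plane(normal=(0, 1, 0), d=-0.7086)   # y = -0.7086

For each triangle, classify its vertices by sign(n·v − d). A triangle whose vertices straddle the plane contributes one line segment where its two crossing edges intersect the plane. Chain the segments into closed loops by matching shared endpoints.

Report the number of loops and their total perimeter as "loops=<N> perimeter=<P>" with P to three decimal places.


Straddling triangles (10 of 20):
  (v7,v0,v8) [++-] → (-0.975276, -0.7086, 0)–(-1.25973, -0.7086, 0)  len=0.2845
  (v7,v8,v2) [+-+] → (-1.25973, -0.7086, 0)–(-0.975276, -0.7086, 0.414277)  len=0.5025
  (v8,v0,v9) [-+-] → (-0.975276, -0.7086, 0)–(-0.230216, -0.7086, 0)  len=0.7451
  (v8,v9,v2) [--+] → (-0.230216, -0.7086, 1.08492)–(-0.975276, -0.7086, 0.414277)  len=1.0024
  (v9,v0,v10) [-+-] → (-0.230216, -0.7086, 0)–(0.230216, -0.7086, 0)  len=0.4604
  (v9,v10,v2) [--+] → (0.230216, -0.7086, 1.08492)–(-0.230216, -0.7086, 1.08492)  len=0.4604
  (v10,v0,v11) [-+-] → (0.230216, -0.7086, 0)–(0.975276, -0.7086, 0)  len=0.7451
  (v10,v11,v2) [--+] → (0.975276, -0.7086, 0.414277)–(0.230216, -0.7086, 1.08492)  len=1.0024
  (v11,v0,v1) [-++] → (0.975276, -0.7086, 0)–(1.25973, -0.7086, 0)  len=0.2845
  (v11,v1,v2) [-++] → (1.25973, -0.7086, 0)–(0.975276, -0.7086, 0.414277)  len=0.5025

Chained into 1 loop(s):
  loop 1: 10 segments, perimeter = 5.9898
Total perimeter = 5.990

loops=1 perimeter=5.990


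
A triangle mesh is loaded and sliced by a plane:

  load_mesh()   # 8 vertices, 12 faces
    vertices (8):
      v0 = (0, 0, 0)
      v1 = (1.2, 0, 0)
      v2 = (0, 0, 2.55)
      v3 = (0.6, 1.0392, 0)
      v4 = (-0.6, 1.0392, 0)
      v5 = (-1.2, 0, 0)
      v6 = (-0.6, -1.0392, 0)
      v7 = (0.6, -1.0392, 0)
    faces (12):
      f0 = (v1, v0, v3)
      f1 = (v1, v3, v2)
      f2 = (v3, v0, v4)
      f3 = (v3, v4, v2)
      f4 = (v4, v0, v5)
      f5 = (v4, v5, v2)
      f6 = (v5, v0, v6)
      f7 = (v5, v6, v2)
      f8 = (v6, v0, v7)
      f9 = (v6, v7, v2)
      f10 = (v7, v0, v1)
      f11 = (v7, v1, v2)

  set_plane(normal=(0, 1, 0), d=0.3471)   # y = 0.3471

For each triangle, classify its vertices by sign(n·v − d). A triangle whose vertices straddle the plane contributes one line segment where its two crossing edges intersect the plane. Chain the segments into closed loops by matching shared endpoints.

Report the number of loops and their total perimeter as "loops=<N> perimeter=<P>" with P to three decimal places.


Straddling triangles (6 of 12):
  (v1,v0,v3) [--+] → (0.200404, 0.3471, 0)–(0.999596, 0.3471, 0)  len=0.7992
  (v1,v3,v2) [-+-] → (0.999596, 0.3471, 0)–(0.200404, 0.3471, 1.69828)  len=1.8769
  (v3,v0,v4) [+-+] → (0.200404, 0.3471, 0)–(-0.200404, 0.3471, 0)  len=0.4008
  (v3,v4,v2) [++-] → (-0.200404, 0.3471, 1.69828)–(0.200404, 0.3471, 1.69828)  len=0.4008
  (v4,v0,v5) [+--] → (-0.200404, 0.3471, 0)–(-0.999596, 0.3471, 0)  len=0.7992
  (v4,v5,v2) [+--] → (-0.999596, 0.3471, 0)–(-0.200404, 0.3471, 1.69828)  len=1.8769

Chained into 1 loop(s):
  loop 1: 6 segments, perimeter = 6.1539
Total perimeter = 6.154

loops=1 perimeter=6.154


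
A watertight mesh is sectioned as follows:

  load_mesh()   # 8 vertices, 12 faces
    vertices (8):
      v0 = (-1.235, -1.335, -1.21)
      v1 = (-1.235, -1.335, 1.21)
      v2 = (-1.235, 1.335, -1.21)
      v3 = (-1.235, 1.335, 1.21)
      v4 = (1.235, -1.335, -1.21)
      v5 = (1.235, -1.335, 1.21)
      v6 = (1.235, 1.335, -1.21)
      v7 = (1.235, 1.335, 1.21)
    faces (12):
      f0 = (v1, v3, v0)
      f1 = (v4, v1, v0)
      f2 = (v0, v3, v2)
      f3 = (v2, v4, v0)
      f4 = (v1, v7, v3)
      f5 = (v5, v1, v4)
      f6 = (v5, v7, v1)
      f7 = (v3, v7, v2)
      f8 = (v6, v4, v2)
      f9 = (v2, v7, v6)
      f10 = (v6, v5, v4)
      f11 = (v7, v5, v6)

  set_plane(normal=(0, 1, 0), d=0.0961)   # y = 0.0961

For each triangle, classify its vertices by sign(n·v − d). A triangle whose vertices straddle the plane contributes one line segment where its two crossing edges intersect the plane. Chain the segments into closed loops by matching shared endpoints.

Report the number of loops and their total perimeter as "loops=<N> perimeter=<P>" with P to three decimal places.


loops=1 perimeter=9.780

Straddling triangles (8 of 12):
  (v1,v3,v0) [-+-] → (-1.235, 0.0961, 1.21)–(-1.235, 0.0961, 0.0871019)  len=1.1229
  (v0,v3,v2) [-++] → (-1.235, 0.0961, 0.0871019)–(-1.235, 0.0961, -1.21)  len=1.2971
  (v2,v4,v0) [+--] → (-0.0889015, 0.0961, -1.21)–(-1.235, 0.0961, -1.21)  len=1.1461
  (v1,v7,v3) [-++] → (0.0889015, 0.0961, 1.21)–(-1.235, 0.0961, 1.21)  len=1.3239
  (v5,v7,v1) [-+-] → (1.235, 0.0961, 1.21)–(0.0889015, 0.0961, 1.21)  len=1.1461
  (v6,v4,v2) [+-+] → (1.235, 0.0961, -1.21)–(-0.0889015, 0.0961, -1.21)  len=1.3239
  (v6,v5,v4) [+--] → (1.235, 0.0961, -0.0871019)–(1.235, 0.0961, -1.21)  len=1.1229
  (v7,v5,v6) [+-+] → (1.235, 0.0961, 1.21)–(1.235, 0.0961, -0.0871019)  len=1.2971

Chained into 1 loop(s):
  loop 1: 8 segments, perimeter = 9.7800
Total perimeter = 9.780


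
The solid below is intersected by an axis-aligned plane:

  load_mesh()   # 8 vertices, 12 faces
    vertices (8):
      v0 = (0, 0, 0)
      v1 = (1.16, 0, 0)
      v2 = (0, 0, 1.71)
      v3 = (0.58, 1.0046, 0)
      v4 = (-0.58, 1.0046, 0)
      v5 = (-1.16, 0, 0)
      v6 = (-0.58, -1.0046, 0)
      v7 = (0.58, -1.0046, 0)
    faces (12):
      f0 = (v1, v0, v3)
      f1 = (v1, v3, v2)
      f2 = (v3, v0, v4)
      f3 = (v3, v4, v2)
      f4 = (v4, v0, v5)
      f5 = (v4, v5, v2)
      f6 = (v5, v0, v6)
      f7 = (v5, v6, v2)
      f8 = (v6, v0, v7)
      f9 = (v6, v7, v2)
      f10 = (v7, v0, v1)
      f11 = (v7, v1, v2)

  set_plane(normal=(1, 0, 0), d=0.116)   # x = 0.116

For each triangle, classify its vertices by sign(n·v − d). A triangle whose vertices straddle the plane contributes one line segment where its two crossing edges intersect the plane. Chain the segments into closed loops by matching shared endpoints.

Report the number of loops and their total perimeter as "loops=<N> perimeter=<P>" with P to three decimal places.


loops=1 perimeter=5.710

Straddling triangles (8 of 12):
  (v1,v0,v3) [+-+] → (0.116, 0, 0)–(0.116, 0.20092, 0)  len=0.2009
  (v1,v3,v2) [++-] → (0.116, 0.20092, 1.368)–(0.116, 0, 1.539)  len=0.2638
  (v3,v0,v4) [+--] → (0.116, 0.20092, 0)–(0.116, 1.0046, 0)  len=0.8037
  (v3,v4,v2) [+--] → (0.116, 1.0046, 0)–(0.116, 0.20092, 1.368)  len=1.5866
  (v6,v0,v7) [--+] → (0.116, -0.20092, 0)–(0.116, -1.0046, 0)  len=0.8037
  (v6,v7,v2) [-+-] → (0.116, -1.0046, 0)–(0.116, -0.20092, 1.368)  len=1.5866
  (v7,v0,v1) [+-+] → (0.116, -0.20092, 0)–(0.116, 0, 0)  len=0.2009
  (v7,v1,v2) [++-] → (0.116, 0, 1.539)–(0.116, -0.20092, 1.368)  len=0.2638

Chained into 1 loop(s):
  loop 1: 8 segments, perimeter = 5.7101
Total perimeter = 5.710


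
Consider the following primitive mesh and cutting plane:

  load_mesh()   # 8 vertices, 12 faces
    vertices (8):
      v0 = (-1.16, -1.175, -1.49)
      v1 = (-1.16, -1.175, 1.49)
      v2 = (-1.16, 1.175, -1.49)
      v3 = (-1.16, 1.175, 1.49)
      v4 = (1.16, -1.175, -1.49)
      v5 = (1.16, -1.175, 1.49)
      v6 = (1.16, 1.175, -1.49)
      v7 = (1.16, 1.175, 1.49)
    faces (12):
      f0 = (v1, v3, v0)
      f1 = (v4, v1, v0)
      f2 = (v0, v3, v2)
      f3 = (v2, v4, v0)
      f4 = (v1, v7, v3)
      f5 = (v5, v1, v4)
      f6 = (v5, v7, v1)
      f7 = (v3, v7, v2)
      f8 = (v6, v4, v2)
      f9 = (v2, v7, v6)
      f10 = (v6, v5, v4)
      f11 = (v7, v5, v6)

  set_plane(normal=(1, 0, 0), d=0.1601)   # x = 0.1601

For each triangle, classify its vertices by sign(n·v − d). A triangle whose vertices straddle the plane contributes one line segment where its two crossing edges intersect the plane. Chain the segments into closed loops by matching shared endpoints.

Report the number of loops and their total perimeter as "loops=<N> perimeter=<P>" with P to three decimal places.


loops=1 perimeter=10.660

Straddling triangles (8 of 12):
  (v4,v1,v0) [+--] → (0.1601, -1.175, -0.205646)–(0.1601, -1.175, -1.49)  len=1.2844
  (v2,v4,v0) [-+-] → (0.1601, -0.16217, -1.49)–(0.1601, -1.175, -1.49)  len=1.0128
  (v1,v7,v3) [-+-] → (0.1601, 0.16217, 1.49)–(0.1601, 1.175, 1.49)  len=1.0128
  (v5,v1,v4) [+-+] → (0.1601, -1.175, 1.49)–(0.1601, -1.175, -0.205646)  len=1.6956
  (v5,v7,v1) [++-] → (0.1601, 0.16217, 1.49)–(0.1601, -1.175, 1.49)  len=1.3372
  (v3,v7,v2) [-+-] → (0.1601, 1.175, 1.49)–(0.1601, 1.175, 0.205646)  len=1.2844
  (v6,v4,v2) [++-] → (0.1601, -0.16217, -1.49)–(0.1601, 1.175, -1.49)  len=1.3372
  (v2,v7,v6) [-++] → (0.1601, 1.175, 0.205646)–(0.1601, 1.175, -1.49)  len=1.6956

Chained into 1 loop(s):
  loop 1: 8 segments, perimeter = 10.6600
Total perimeter = 10.660


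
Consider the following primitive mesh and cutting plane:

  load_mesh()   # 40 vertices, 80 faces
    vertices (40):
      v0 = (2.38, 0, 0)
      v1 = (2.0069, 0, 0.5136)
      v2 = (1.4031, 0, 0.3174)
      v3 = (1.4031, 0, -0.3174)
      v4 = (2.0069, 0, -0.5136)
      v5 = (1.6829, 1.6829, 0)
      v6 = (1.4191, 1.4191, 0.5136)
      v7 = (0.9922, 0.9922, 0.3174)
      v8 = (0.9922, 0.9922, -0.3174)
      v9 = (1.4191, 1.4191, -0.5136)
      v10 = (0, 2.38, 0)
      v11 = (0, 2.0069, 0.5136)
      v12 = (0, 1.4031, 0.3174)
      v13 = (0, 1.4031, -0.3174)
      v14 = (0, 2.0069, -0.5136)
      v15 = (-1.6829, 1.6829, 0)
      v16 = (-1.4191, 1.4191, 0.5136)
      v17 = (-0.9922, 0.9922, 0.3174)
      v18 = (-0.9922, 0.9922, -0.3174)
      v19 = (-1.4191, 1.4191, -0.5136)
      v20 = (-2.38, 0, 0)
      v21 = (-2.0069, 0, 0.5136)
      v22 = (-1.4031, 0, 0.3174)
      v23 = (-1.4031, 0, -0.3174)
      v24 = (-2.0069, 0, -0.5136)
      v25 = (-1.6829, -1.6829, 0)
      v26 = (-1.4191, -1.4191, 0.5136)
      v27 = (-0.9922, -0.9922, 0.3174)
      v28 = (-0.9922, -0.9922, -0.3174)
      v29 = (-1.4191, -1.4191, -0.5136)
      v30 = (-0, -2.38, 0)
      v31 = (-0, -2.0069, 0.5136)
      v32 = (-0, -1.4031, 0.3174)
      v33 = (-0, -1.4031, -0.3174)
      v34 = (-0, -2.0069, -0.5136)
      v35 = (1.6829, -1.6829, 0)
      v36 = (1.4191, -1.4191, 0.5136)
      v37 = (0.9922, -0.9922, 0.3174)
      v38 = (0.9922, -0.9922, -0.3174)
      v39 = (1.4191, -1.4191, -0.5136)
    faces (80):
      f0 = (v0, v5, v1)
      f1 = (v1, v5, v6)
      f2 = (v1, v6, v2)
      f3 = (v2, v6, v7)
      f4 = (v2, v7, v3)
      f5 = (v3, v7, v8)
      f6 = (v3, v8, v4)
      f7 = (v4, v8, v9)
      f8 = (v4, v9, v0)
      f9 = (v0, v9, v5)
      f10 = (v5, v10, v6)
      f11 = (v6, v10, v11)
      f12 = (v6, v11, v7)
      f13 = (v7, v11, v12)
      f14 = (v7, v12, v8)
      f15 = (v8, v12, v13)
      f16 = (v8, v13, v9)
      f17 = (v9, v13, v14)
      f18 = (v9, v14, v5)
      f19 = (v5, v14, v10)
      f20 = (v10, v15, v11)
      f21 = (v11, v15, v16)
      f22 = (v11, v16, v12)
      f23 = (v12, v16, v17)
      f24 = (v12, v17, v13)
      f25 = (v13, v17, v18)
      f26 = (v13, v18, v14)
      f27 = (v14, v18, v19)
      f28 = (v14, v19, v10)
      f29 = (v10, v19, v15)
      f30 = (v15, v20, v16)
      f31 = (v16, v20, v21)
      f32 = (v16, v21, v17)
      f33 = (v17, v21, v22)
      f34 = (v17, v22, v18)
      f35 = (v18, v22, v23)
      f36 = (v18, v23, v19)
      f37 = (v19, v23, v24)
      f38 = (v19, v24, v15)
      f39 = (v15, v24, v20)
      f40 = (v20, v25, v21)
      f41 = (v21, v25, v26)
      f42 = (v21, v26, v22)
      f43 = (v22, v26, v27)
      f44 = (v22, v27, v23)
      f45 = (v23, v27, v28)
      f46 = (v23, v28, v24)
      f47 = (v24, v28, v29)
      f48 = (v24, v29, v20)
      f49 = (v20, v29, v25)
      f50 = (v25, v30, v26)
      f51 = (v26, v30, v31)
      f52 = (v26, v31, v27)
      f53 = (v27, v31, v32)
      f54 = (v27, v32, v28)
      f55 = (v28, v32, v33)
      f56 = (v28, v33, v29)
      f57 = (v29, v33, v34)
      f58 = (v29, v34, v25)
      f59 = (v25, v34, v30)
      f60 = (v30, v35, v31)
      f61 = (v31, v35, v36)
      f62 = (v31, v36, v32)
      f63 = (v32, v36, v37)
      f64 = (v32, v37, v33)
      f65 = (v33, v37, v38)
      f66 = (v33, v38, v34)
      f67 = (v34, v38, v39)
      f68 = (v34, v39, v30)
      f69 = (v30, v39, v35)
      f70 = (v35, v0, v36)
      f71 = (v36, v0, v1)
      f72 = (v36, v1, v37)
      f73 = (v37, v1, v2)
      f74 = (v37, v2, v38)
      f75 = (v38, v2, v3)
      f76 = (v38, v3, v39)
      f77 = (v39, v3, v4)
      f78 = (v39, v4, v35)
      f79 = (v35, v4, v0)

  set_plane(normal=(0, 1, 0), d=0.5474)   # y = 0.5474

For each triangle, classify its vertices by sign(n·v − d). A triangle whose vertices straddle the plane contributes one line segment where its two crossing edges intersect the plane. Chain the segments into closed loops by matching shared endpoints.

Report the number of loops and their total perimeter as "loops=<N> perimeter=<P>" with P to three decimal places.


Straddling triangles (20 of 80):
  (v0,v5,v1) [-+-] → (2.15325, 0.5474, 0)–(1.90151, 0.5474, 0.34654)  len=0.4283
  (v1,v5,v6) [-++] → (1.90151, 0.5474, 0.34654)–(1.78016, 0.5474, 0.5136)  len=0.2065
  (v1,v6,v2) [-+-] → (1.78016, 0.5474, 0.5136)–(1.40927, 0.5474, 0.393082)  len=0.3900
  (v2,v6,v7) [-++] → (1.40927, 0.5474, 0.393082)–(1.17641, 0.5474, 0.3174)  len=0.2449
  (v2,v7,v3) [-+-] → (1.17641, 0.5474, 0.3174)–(1.17641, 0.5474, 0.0328212)  len=0.2846
  (v3,v7,v8) [-++] → (1.17641, 0.5474, 0.0328212)–(1.17641, 0.5474, -0.3174)  len=0.3502
  (v3,v8,v4) [-+-] → (1.17641, 0.5474, -0.3174)–(1.44709, 0.5474, -0.405356)  len=0.2846
  (v4,v8,v9) [-++] → (1.44709, 0.5474, -0.405356)–(1.78016, 0.5474, -0.5136)  len=0.3502
  (v4,v9,v0) [-+-] → (1.78016, 0.5474, -0.5136)–(2.00934, 0.5474, -0.198115)  len=0.3899
  (v0,v9,v5) [-++] → (2.00934, 0.5474, -0.198115)–(2.15325, 0.5474, 0)  len=0.2449
  (v15,v20,v16) [+-+] → (-2.15325, 0.5474, 0)–(-2.00934, 0.5474, 0.198115)  len=0.2449
  (v16,v20,v21) [+--] → (-2.00934, 0.5474, 0.198115)–(-1.78016, 0.5474, 0.5136)  len=0.3899
  (v16,v21,v17) [+-+] → (-1.78016, 0.5474, 0.5136)–(-1.44709, 0.5474, 0.405356)  len=0.3502
  (v17,v21,v22) [+--] → (-1.44709, 0.5474, 0.405356)–(-1.17641, 0.5474, 0.3174)  len=0.2846
  (v17,v22,v18) [+-+] → (-1.17641, 0.5474, 0.3174)–(-1.17641, 0.5474, -0.0328212)  len=0.3502
  (v18,v22,v23) [+--] → (-1.17641, 0.5474, -0.0328212)–(-1.17641, 0.5474, -0.3174)  len=0.2846
  (v18,v23,v19) [+-+] → (-1.17641, 0.5474, -0.3174)–(-1.40927, 0.5474, -0.393082)  len=0.2449
  (v19,v23,v24) [+--] → (-1.40927, 0.5474, -0.393082)–(-1.78016, 0.5474, -0.5136)  len=0.3900
  (v19,v24,v15) [+-+] → (-1.78016, 0.5474, -0.5136)–(-1.90151, 0.5474, -0.34654)  len=0.2065
  (v15,v24,v20) [+--] → (-1.90151, 0.5474, -0.34654)–(-2.15325, 0.5474, 0)  len=0.4283

Chained into 2 loop(s):
  loop 1: 10 segments, perimeter = 3.1741
  loop 2: 10 segments, perimeter = 3.1741
Total perimeter = 6.348

loops=2 perimeter=6.348


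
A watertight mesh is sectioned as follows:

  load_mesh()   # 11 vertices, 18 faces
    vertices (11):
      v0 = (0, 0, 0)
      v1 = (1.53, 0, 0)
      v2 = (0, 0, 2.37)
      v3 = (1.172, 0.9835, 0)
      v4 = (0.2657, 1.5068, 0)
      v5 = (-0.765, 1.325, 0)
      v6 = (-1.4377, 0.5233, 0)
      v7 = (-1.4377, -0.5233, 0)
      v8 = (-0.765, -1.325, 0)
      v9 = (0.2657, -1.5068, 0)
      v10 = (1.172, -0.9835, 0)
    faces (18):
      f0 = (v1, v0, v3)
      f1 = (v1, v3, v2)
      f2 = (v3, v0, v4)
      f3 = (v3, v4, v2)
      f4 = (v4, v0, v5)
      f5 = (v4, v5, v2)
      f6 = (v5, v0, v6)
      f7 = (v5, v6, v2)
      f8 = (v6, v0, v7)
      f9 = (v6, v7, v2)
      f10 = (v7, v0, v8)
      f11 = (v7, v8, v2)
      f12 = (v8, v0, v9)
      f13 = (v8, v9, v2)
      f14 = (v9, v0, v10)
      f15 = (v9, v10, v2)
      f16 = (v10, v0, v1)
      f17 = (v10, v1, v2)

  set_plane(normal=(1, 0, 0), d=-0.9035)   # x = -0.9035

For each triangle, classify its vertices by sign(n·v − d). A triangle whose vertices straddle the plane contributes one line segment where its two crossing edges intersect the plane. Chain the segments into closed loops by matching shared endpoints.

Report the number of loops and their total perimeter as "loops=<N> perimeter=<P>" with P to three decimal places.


Straddling triangles (6 of 18):
  (v5,v0,v6) [++-] → (-0.9035, 0.32886, 0)–(-0.9035, 1.15994, 0)  len=0.8311
  (v5,v6,v2) [+-+] → (-0.9035, 1.15994, 0)–(-0.9035, 0.32886, 0.880611)  len=1.2109
  (v6,v0,v7) [-+-] → (-0.9035, 0.32886, 0)–(-0.9035, -0.32886, 0)  len=0.6577
  (v6,v7,v2) [--+] → (-0.9035, -0.32886, 0.880611)–(-0.9035, 0.32886, 0.880611)  len=0.6577
  (v7,v0,v8) [-++] → (-0.9035, -0.32886, 0)–(-0.9035, -1.15994, 0)  len=0.8311
  (v7,v8,v2) [-++] → (-0.9035, -1.15994, 0)–(-0.9035, -0.32886, 0.880611)  len=1.2109

Chained into 1 loop(s):
  loop 1: 6 segments, perimeter = 5.3993
Total perimeter = 5.399

loops=1 perimeter=5.399


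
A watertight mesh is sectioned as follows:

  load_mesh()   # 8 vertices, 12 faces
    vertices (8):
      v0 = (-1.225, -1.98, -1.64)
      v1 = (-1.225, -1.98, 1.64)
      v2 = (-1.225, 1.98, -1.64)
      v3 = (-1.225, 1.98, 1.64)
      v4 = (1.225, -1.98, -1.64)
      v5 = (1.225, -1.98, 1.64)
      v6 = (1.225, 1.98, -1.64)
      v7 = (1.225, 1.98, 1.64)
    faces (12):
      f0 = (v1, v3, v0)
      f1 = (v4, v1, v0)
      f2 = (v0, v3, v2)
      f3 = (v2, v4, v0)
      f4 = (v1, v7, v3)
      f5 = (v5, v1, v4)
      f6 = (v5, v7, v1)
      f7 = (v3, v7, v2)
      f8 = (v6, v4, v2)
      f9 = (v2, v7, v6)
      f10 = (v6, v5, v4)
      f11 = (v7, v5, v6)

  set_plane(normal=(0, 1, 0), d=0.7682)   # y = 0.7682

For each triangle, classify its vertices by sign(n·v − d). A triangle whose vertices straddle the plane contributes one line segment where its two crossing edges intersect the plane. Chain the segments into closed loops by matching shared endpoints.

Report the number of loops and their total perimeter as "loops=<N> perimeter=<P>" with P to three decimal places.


loops=1 perimeter=11.460

Straddling triangles (8 of 12):
  (v1,v3,v0) [-+-] → (-1.225, 0.7682, 1.64)–(-1.225, 0.7682, 0.636287)  len=1.0037
  (v0,v3,v2) [-++] → (-1.225, 0.7682, 0.636287)–(-1.225, 0.7682, -1.64)  len=2.2763
  (v2,v4,v0) [+--] → (-0.475275, 0.7682, -1.64)–(-1.225, 0.7682, -1.64)  len=0.7497
  (v1,v7,v3) [-++] → (0.475275, 0.7682, 1.64)–(-1.225, 0.7682, 1.64)  len=1.7003
  (v5,v7,v1) [-+-] → (1.225, 0.7682, 1.64)–(0.475275, 0.7682, 1.64)  len=0.7497
  (v6,v4,v2) [+-+] → (1.225, 0.7682, -1.64)–(-0.475275, 0.7682, -1.64)  len=1.7003
  (v6,v5,v4) [+--] → (1.225, 0.7682, -0.636287)–(1.225, 0.7682, -1.64)  len=1.0037
  (v7,v5,v6) [+-+] → (1.225, 0.7682, 1.64)–(1.225, 0.7682, -0.636287)  len=2.2763

Chained into 1 loop(s):
  loop 1: 8 segments, perimeter = 11.4600
Total perimeter = 11.460


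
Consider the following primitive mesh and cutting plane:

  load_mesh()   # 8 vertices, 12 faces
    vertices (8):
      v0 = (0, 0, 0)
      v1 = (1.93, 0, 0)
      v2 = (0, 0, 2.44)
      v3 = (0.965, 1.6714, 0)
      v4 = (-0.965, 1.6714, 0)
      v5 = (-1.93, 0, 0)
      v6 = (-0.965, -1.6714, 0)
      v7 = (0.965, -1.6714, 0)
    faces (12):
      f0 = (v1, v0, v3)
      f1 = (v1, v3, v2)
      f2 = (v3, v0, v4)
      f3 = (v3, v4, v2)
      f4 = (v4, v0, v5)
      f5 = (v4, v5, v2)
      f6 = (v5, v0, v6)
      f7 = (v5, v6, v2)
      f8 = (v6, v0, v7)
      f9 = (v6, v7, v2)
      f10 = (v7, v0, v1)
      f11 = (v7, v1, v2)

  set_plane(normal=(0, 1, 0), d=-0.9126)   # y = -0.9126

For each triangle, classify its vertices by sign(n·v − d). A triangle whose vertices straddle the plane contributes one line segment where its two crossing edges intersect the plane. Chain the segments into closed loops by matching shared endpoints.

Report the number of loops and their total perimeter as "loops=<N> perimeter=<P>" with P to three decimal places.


loops=1 perimeter=6.685

Straddling triangles (6 of 12):
  (v5,v0,v6) [++-] → (-0.526899, -0.9126, 0)–(-1.4031, -0.9126, 0)  len=0.8762
  (v5,v6,v2) [+-+] → (-1.4031, -0.9126, 0)–(-0.526899, -0.9126, 1.10774)  len=1.4124
  (v6,v0,v7) [-+-] → (-0.526899, -0.9126, 0)–(0.526899, -0.9126, 0)  len=1.0538
  (v6,v7,v2) [--+] → (0.526899, -0.9126, 1.10774)–(-0.526899, -0.9126, 1.10774)  len=1.0538
  (v7,v0,v1) [-++] → (0.526899, -0.9126, 0)–(1.4031, -0.9126, 0)  len=0.8762
  (v7,v1,v2) [-++] → (1.4031, -0.9126, 0)–(0.526899, -0.9126, 1.10774)  len=1.4124

Chained into 1 loop(s):
  loop 1: 6 segments, perimeter = 6.6848
Total perimeter = 6.685


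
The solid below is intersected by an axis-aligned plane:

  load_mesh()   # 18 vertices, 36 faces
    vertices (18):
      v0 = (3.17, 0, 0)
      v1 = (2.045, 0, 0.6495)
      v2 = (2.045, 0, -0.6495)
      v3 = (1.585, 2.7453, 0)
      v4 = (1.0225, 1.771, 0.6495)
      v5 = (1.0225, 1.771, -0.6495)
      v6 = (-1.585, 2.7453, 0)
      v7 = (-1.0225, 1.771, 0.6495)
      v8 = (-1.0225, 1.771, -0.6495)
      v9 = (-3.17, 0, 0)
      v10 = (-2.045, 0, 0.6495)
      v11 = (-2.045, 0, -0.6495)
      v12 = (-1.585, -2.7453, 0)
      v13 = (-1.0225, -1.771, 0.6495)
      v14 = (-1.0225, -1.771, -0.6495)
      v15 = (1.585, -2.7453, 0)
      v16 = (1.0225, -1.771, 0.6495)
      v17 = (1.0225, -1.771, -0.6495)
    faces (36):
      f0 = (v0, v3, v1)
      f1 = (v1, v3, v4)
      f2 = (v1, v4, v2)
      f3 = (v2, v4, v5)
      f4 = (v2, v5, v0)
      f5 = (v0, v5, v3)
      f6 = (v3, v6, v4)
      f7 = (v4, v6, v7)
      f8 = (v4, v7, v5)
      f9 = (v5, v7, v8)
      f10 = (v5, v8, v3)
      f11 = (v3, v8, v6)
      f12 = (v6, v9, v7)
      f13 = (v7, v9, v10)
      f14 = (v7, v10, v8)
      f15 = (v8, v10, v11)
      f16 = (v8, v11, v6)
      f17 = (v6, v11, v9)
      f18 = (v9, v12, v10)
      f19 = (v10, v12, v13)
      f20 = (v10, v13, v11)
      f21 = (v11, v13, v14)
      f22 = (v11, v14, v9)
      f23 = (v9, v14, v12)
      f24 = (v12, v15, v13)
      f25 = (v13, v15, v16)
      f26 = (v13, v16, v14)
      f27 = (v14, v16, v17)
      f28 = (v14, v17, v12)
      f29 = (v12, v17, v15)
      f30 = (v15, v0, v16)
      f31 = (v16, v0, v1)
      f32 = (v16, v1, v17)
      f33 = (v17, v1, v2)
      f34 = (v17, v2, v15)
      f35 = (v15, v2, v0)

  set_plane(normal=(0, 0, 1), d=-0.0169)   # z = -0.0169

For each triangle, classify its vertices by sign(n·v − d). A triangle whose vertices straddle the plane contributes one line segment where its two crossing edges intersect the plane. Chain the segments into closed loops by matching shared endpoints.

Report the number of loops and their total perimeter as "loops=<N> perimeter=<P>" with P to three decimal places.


Straddling triangles (24 of 36):
  (v1,v4,v2) [++-] → (1.54705, 0.862459, -0.0169)–(2.045, 0, -0.0169)  len=0.9959
  (v2,v4,v5) [-+-] → (1.54705, 0.862459, -0.0169)–(1.0225, 1.771, -0.0169)  len=1.0491
  (v2,v5,v0) [--+] → (3.11412, 0.0460814, -0.0169)–(3.14073, 0, -0.0169)  len=0.0532
  (v0,v5,v3) [+-+] → (3.11412, 0.0460814, -0.0169)–(1.57036, 2.71995, -0.0169)  len=3.0875
  (v4,v7,v5) [++-] → (0.0266055, 1.771, -0.0169)–(1.0225, 1.771, -0.0169)  len=0.9959
  (v5,v7,v8) [-+-] → (0.0266055, 1.771, -0.0169)–(-1.0225, 1.771, -0.0169)  len=1.0491
  (v5,v8,v3) [--+] → (1.51715, 2.71995, -0.0169)–(1.57036, 2.71995, -0.0169)  len=0.0532
  (v3,v8,v6) [+-+] → (1.51715, 2.71995, -0.0169)–(-1.57036, 2.71995, -0.0169)  len=3.0875
  (v7,v10,v8) [++-] → (-1.52045, 0.908541, -0.0169)–(-1.0225, 1.771, -0.0169)  len=0.9959
  (v8,v10,v11) [-+-] → (-1.52045, 0.908541, -0.0169)–(-2.045, 0, -0.0169)  len=1.0491
  (v8,v11,v6) [--+] → (-1.59697, 2.67387, -0.0169)–(-1.57036, 2.71995, -0.0169)  len=0.0532
  (v6,v11,v9) [+-+] → (-1.59697, 2.67387, -0.0169)–(-3.14073, 0, -0.0169)  len=3.0875
  (v10,v13,v11) [++-] → (-1.54705, -0.862459, -0.0169)–(-2.045, 0, -0.0169)  len=0.9959
  (v11,v13,v14) [-+-] → (-1.54705, -0.862459, -0.0169)–(-1.0225, -1.771, -0.0169)  len=1.0491
  (v11,v14,v9) [--+] → (-3.11412, -0.0460814, -0.0169)–(-3.14073, 0, -0.0169)  len=0.0532
  (v9,v14,v12) [+-+] → (-3.11412, -0.0460814, -0.0169)–(-1.57036, -2.71995, -0.0169)  len=3.0875
  (v13,v16,v14) [++-] → (-0.0266055, -1.771, -0.0169)–(-1.0225, -1.771, -0.0169)  len=0.9959
  (v14,v16,v17) [-+-] → (-0.0266055, -1.771, -0.0169)–(1.0225, -1.771, -0.0169)  len=1.0491
  (v14,v17,v12) [--+] → (-1.51715, -2.71995, -0.0169)–(-1.57036, -2.71995, -0.0169)  len=0.0532
  (v12,v17,v15) [+-+] → (-1.51715, -2.71995, -0.0169)–(1.57036, -2.71995, -0.0169)  len=3.0875
  (v16,v1,v17) [++-] → (1.52045, -0.908541, -0.0169)–(1.0225, -1.771, -0.0169)  len=0.9959
  (v17,v1,v2) [-+-] → (1.52045, -0.908541, -0.0169)–(2.045, 0, -0.0169)  len=1.0491
  (v17,v2,v15) [--+] → (1.59697, -2.67387, -0.0169)–(1.57036, -2.71995, -0.0169)  len=0.0532
  (v15,v2,v0) [+-+] → (1.59697, -2.67387, -0.0169)–(3.14073, 0, -0.0169)  len=3.0875

Chained into 2 loop(s):
  loop 1: 12 segments, perimeter = 12.2699
  loop 2: 12 segments, perimeter = 18.8444
Total perimeter = 31.114

loops=2 perimeter=31.114


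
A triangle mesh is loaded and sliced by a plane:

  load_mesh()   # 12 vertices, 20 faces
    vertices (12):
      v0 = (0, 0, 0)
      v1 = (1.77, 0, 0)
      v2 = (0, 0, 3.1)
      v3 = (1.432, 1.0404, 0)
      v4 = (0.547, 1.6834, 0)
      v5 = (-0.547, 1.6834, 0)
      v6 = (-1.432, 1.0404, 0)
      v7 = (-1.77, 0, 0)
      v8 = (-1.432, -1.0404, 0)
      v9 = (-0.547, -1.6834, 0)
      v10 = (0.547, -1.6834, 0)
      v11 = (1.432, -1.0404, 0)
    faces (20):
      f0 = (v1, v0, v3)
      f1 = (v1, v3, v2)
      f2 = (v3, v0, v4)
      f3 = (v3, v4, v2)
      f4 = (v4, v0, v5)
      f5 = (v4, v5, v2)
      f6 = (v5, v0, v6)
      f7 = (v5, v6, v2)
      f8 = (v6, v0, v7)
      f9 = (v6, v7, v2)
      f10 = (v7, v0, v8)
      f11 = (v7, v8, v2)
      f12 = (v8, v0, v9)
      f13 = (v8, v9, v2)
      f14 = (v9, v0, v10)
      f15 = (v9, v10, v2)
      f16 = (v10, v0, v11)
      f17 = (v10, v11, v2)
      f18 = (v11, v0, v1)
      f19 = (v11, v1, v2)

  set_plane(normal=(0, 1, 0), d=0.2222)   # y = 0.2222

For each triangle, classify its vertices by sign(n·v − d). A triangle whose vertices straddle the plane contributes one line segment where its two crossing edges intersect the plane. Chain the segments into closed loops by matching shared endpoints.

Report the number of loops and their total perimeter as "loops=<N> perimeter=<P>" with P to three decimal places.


Straddling triangles (10 of 20):
  (v1,v0,v3) [--+] → (0.305835, 0.2222, 0)–(1.69781, 0.2222, 0)  len=1.3920
  (v1,v3,v2) [-+-] → (1.69781, 0.2222, 0)–(0.305835, 0.2222, 2.43793)  len=2.8073
  (v3,v0,v4) [+-+] → (0.305835, 0.2222, 0)–(0.0722011, 0.2222, 0)  len=0.2336
  (v3,v4,v2) [++-] → (0.0722011, 0.2222, 2.69082)–(0.305835, 0.2222, 2.43793)  len=0.3443
  (v4,v0,v5) [+-+] → (0.0722011, 0.2222, 0)–(-0.0722011, 0.2222, 0)  len=0.1444
  (v4,v5,v2) [++-] → (-0.0722011, 0.2222, 2.69082)–(0.0722011, 0.2222, 2.69082)  len=0.1444
  (v5,v0,v6) [+-+] → (-0.0722011, 0.2222, 0)–(-0.305835, 0.2222, 0)  len=0.2336
  (v5,v6,v2) [++-] → (-0.305835, 0.2222, 2.43793)–(-0.0722011, 0.2222, 2.69082)  len=0.3443
  (v6,v0,v7) [+--] → (-0.305835, 0.2222, 0)–(-1.69781, 0.2222, 0)  len=1.3920
  (v6,v7,v2) [+--] → (-1.69781, 0.2222, 0)–(-0.305835, 0.2222, 2.43793)  len=2.8073

Chained into 1 loop(s):
  loop 1: 10 segments, perimeter = 9.8433
Total perimeter = 9.843

loops=1 perimeter=9.843


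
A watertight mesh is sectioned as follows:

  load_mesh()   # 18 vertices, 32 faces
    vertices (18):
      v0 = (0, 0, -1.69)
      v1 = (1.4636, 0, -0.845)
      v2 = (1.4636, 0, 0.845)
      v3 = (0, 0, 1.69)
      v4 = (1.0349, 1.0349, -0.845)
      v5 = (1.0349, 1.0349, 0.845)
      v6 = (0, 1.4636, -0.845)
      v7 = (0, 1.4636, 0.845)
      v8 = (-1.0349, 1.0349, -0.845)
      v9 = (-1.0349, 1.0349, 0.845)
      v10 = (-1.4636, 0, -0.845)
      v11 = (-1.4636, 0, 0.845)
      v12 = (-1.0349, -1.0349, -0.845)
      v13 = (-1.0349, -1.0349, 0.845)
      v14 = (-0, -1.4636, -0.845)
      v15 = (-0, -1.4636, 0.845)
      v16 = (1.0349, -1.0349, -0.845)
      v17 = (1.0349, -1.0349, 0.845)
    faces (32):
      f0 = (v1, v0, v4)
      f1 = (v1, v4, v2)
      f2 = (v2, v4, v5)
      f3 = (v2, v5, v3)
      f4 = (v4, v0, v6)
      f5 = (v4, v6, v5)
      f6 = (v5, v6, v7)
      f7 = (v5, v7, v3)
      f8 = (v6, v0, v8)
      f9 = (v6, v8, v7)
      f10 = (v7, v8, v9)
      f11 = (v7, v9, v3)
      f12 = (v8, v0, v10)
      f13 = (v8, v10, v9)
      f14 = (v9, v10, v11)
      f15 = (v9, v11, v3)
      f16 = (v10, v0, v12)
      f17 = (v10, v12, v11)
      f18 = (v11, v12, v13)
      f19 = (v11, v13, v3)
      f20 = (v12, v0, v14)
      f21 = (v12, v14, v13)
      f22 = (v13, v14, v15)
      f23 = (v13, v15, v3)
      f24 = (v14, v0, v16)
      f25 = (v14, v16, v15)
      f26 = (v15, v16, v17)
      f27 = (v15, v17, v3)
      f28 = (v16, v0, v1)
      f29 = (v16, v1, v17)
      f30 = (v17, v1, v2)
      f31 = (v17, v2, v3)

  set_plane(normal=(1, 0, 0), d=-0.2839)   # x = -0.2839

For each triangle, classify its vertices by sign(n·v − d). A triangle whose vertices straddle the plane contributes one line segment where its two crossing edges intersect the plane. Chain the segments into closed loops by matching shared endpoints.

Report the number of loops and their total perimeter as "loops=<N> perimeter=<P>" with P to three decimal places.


loops=1 perimeter=9.453

Straddling triangles (12 of 32):
  (v6,v0,v8) [++-] → (-0.2839, 0.2839, -1.45819)–(-0.2839, 1.346, -0.845)  len=1.2264
  (v6,v8,v7) [+-+] → (-0.2839, 1.346, -0.845)–(-0.2839, 1.346, 0.381389)  len=1.2264
  (v7,v8,v9) [+--] → (-0.2839, 1.346, 0.381389)–(-0.2839, 1.346, 0.845)  len=0.4636
  (v7,v9,v3) [+-+] → (-0.2839, 1.346, 0.845)–(-0.2839, 0.2839, 1.45819)  len=1.2264
  (v8,v0,v10) [-+-] → (-0.2839, 0.2839, -1.45819)–(-0.2839, 0, -1.52609)  len=0.2919
  (v9,v11,v3) [--+] → (-0.2839, 0, 1.52609)–(-0.2839, 0.2839, 1.45819)  len=0.2919
  (v10,v0,v12) [-+-] → (-0.2839, 0, -1.52609)–(-0.2839, -0.2839, -1.45819)  len=0.2919
  (v11,v13,v3) [--+] → (-0.2839, -0.2839, 1.45819)–(-0.2839, 0, 1.52609)  len=0.2919
  (v12,v0,v14) [-++] → (-0.2839, -0.2839, -1.45819)–(-0.2839, -1.346, -0.845)  len=1.2264
  (v12,v14,v13) [-+-] → (-0.2839, -1.346, -0.845)–(-0.2839, -1.346, -0.381389)  len=0.4636
  (v13,v14,v15) [-++] → (-0.2839, -1.346, -0.381389)–(-0.2839, -1.346, 0.845)  len=1.2264
  (v13,v15,v3) [-++] → (-0.2839, -1.346, 0.845)–(-0.2839, -0.2839, 1.45819)  len=1.2264

Chained into 1 loop(s):
  loop 1: 12 segments, perimeter = 9.4532
Total perimeter = 9.453


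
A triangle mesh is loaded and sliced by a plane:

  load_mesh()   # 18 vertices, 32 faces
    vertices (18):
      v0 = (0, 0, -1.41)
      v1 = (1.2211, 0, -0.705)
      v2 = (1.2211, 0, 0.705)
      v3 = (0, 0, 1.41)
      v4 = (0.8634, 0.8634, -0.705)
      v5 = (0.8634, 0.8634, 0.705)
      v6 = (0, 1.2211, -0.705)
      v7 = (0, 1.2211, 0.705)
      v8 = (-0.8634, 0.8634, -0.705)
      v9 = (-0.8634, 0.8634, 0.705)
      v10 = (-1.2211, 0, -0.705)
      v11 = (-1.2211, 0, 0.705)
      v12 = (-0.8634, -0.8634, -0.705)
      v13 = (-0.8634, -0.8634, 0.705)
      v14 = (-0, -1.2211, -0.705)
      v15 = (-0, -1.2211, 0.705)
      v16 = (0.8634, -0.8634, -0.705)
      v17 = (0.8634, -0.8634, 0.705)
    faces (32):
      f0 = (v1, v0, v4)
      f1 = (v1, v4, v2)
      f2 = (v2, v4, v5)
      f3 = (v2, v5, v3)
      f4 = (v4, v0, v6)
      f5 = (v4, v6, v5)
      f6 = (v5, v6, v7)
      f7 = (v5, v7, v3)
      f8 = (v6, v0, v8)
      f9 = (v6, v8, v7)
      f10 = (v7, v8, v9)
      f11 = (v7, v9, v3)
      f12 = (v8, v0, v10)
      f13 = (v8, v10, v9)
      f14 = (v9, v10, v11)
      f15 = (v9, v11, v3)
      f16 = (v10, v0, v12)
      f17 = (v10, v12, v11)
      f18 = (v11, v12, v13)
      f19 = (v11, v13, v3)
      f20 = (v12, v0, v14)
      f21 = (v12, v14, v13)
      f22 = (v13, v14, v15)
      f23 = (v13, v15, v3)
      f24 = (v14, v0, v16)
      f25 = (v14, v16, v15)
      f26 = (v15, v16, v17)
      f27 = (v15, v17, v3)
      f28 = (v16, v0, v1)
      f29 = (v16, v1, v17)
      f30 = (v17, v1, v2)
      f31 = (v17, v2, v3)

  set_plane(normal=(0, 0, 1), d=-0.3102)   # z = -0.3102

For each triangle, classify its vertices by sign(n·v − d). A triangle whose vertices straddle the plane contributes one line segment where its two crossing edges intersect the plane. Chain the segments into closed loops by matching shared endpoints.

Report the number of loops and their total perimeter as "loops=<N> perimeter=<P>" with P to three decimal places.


Straddling triangles (16 of 32):
  (v1,v4,v2) [--+] → (0.963556, 0.621648, -0.3102)–(1.2211, 0, -0.3102)  len=0.6729
  (v2,v4,v5) [+-+] → (0.963556, 0.621648, -0.3102)–(0.8634, 0.8634, -0.3102)  len=0.2617
  (v4,v6,v5) [--+] → (0.241752, 1.12094, -0.3102)–(0.8634, 0.8634, -0.3102)  len=0.6729
  (v5,v6,v7) [+-+] → (0.241752, 1.12094, -0.3102)–(0, 1.2211, -0.3102)  len=0.2617
  (v6,v8,v7) [--+] → (-0.621648, 0.963556, -0.3102)–(0, 1.2211, -0.3102)  len=0.6729
  (v7,v8,v9) [+-+] → (-0.621648, 0.963556, -0.3102)–(-0.8634, 0.8634, -0.3102)  len=0.2617
  (v8,v10,v9) [--+] → (-1.12094, 0.241752, -0.3102)–(-0.8634, 0.8634, -0.3102)  len=0.6729
  (v9,v10,v11) [+-+] → (-1.12094, 0.241752, -0.3102)–(-1.2211, 0, -0.3102)  len=0.2617
  (v10,v12,v11) [--+] → (-0.963556, -0.621648, -0.3102)–(-1.2211, 0, -0.3102)  len=0.6729
  (v11,v12,v13) [+-+] → (-0.963556, -0.621648, -0.3102)–(-0.8634, -0.8634, -0.3102)  len=0.2617
  (v12,v14,v13) [--+] → (-0.241752, -1.12094, -0.3102)–(-0.8634, -0.8634, -0.3102)  len=0.6729
  (v13,v14,v15) [+-+] → (-0.241752, -1.12094, -0.3102)–(0, -1.2211, -0.3102)  len=0.2617
  (v14,v16,v15) [--+] → (0.621648, -0.963556, -0.3102)–(0, -1.2211, -0.3102)  len=0.6729
  (v15,v16,v17) [+-+] → (0.621648, -0.963556, -0.3102)–(0.8634, -0.8634, -0.3102)  len=0.2617
  (v16,v1,v17) [--+] → (1.12094, -0.241752, -0.3102)–(0.8634, -0.8634, -0.3102)  len=0.6729
  (v17,v1,v2) [+-+] → (1.12094, -0.241752, -0.3102)–(1.2211, 0, -0.3102)  len=0.2617

Chained into 1 loop(s):
  loop 1: 16 segments, perimeter = 7.4765
Total perimeter = 7.477

loops=1 perimeter=7.477
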